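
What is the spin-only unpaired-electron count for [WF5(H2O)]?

Summing ligand charges against the 0 overall charge gives an oxidation state of +5 for tungsten.
Group 6 minus oxidation state 5 gives a d¹ configuration.
In an octahedral field the d¹ configuration is t₂g¹e_g⁰ (only one arrangement possible), giving 1 unpaired electron.

1 unpaired electron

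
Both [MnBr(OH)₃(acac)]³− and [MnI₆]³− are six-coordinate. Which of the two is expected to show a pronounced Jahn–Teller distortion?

[MnBr(OH)₃(acac)]³−: Each bromide is −1; each hydroxide is −1; each acetylacetonate is −1; balancing the −3 overall charge requires Mn(II). Group 7 minus oxidation state 2 gives a d⁵ configuration. Acetylacetonate, bromide, and hydroxide are weak-field ligands for a first-row metal, so the complex is high-spin. The d⁵ configuration leaves the e_g set evenly filled (or empty) — no strong Jahn–Teller driving force.
[MnI₆]³−: Ligand charges: each iodide is −1. With an overall charge of −3 the manganese centre must be in the +3 oxidation state. Manganese is a group-7 element; Mn(III) is therefore d⁴. Iodide is a weak-field ligand for a first-row metal, so the complex is high-spin. The t₂g³e_g¹ (high-spin) configuration has an unevenly filled e_g set; the Jahn–Teller theorem predicts a tetragonal distortion (typically axial elongation) to lift the degeneracy.

[MnI₆]³−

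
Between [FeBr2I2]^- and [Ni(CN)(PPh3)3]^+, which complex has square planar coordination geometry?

[Ni(CN)(PPh3)3]^+

For [FeBr2I2]^-: Each bromide is −1; each iodide is −1; balancing the −1 overall charge requires Fe(III). Group 8 minus oxidation state 3 gives a d⁵ configuration. A high-spin d⁵ ion has zero CFSE in either geometry, so four ligands adopt the sterically favoured tetrahedral geometry. → tetrahedral.
For [Ni(CN)(PPh3)3]^+: Ligand charges: each cyanide is −1; triphenylphosphine is neutral. With an overall charge of +1 the nickel centre must be in the +2 oxidation state. Group 10 minus oxidation state 2 gives a d⁸ configuration. Cyanide and triphenylphosphine are strong-field ligands (high in the spectrochemical series). A 3d d⁸ ion with strong-field ligands gains enough CFSE to favour square planar over tetrahedral. → square planar.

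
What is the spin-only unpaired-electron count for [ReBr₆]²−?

3

Ligand charges: each bromide is −1. With an overall charge of −2 the rhenium centre must be in the +4 oxidation state.
Group 7 minus oxidation state 4 gives a d³ configuration.
In an octahedral field the d³ configuration is t₂g³e_g⁰ (only one arrangement possible), giving 3 unpaired electrons.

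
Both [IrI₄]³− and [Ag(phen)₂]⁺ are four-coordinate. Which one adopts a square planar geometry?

[IrI₄]³−

For [IrI₄]³−: Each iodide is −1; balancing the −3 overall charge requires Ir(I). Ir sits in group 9, so the d-electron count is 9 − 1 = 8. A 5d d⁸ ion has a large crystal-field splitting; square planar leaves the high-energy d_{x²−y²} orbital empty and maximises CFSE. → square planar.
For [Ag(phen)₂]⁺: Summing ligand charges against the +1 overall charge gives an oxidation state of +1 for silver. Silver is a group-11 element; Ag(I) is therefore d¹⁰. A d¹⁰ ion has no crystal-field stabilisation preference between square planar and tetrahedral, so four ligands adopt the sterically favoured tetrahedral geometry. → tetrahedral.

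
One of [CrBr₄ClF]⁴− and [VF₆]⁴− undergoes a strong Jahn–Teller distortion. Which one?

[CrBr₄ClF]⁴−: Summing ligand charges against the −4 overall charge gives an oxidation state of +2 for chromium. Group 6 minus oxidation state 2 gives a d⁴ configuration. Bromide, chloride, and fluoride are weak-field ligands for a first-row metal, so the complex is high-spin. The t₂g³e_g¹ (high-spin) configuration has an unevenly filled e_g set; the Jahn–Teller theorem predicts a tetragonal distortion (typically axial elongation) to lift the degeneracy.
[VF₆]⁴−: Each fluoride is −1; balancing the −4 overall charge requires V(II). V sits in group 5, so the d-electron count is 5 − 2 = 3. The d³ configuration leaves the e_g set evenly filled (or empty) — no strong Jahn–Teller driving force.

[CrBr₄ClF]⁴−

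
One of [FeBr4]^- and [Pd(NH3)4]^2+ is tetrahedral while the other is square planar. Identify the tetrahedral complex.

For [FeBr4]^-: Summing ligand charges against the −1 overall charge gives an oxidation state of +3 for iron. Fe sits in group 8, so the d-electron count is 8 − 3 = 5. A high-spin d⁵ ion has zero CFSE in either geometry, so four ligands adopt the sterically favoured tetrahedral geometry. → tetrahedral.
For [Pd(NH3)4]^2+: Ammonia is neutral; balancing the +2 overall charge requires Pd(II). Group 10 minus oxidation state 2 gives a d⁸ configuration. A 4d d⁸ ion has a large crystal-field splitting; square planar leaves the high-energy d_{x²−y²} orbital empty and maximises CFSE. → square planar.

[FeBr4]^-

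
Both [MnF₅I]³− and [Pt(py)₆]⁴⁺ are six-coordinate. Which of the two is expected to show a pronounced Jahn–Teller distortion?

[MnF₅I]³−

[MnF₅I]³−: Ligand charges: each fluoride is −1; each iodide is −1. With an overall charge of −3 the manganese centre must be in the +3 oxidation state. Mn sits in group 7, so the d-electron count is 7 − 3 = 4. Fluoride and iodide are weak-field ligands for a first-row metal, so the complex is high-spin. The t₂g³e_g¹ (high-spin) configuration has an unevenly filled e_g set; the Jahn–Teller theorem predicts a tetragonal distortion (typically axial elongation) to lift the degeneracy.
[Pt(py)₆]⁴⁺: Ligand charges: pyridine is neutral. With an overall charge of +4 the platinum centre must be in the +4 oxidation state. Pt sits in group 10, so the d-electron count is 10 − 4 = 6. A 5d ion has a large Δₒ and is invariably low-spin. The d⁶ configuration leaves the e_g set evenly filled (or empty) — no strong Jahn–Teller driving force.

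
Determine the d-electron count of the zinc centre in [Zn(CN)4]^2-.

d10

Ligand charges: each cyanide is −1. With an overall charge of −2 the zinc centre must be in the +2 oxidation state.
Zinc is a group-12 element; Zn(II) is therefore d¹⁰.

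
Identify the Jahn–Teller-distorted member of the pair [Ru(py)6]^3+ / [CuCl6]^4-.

[Ru(py)6]^3+: Summing ligand charges against the +3 overall charge gives an oxidation state of +3 for ruthenium. Ruthenium is a group-8 element; Ru(III) is therefore d⁵. A 4d ion has a large Δₒ and is invariably low-spin. The d⁵ configuration leaves the e_g set evenly filled (or empty) — no strong Jahn–Teller driving force.
[CuCl6]^4-: Each chloride is −1; balancing the −4 overall charge requires Cu(II). Copper is a group-11 element; Cu(II) is therefore d⁹. The t₂g⁶e_g³ configuration has an unevenly filled e_g set; the Jahn–Teller theorem predicts a tetragonal distortion (typically axial elongation) to lift the degeneracy.

[CuCl6]^4-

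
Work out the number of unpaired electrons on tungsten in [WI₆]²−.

2

Each iodide is −1; balancing the −2 overall charge requires W(IV).
Group 6 minus oxidation state 4 gives a d² configuration.
In an octahedral field the d² configuration is t₂g²e_g⁰ (only one arrangement possible), giving 2 unpaired electrons.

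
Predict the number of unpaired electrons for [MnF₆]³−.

Each fluoride is −1; balancing the −3 overall charge requires Mn(III).
Manganese is a group-7 element; Mn(III) is therefore d⁴.
The spin state decides the count: Fluoride is a weak-field ligand for a first-row metal, so the complex is high-spin.
An octahedral high-spin d⁴ ion is t₂g³e_g¹, giving 4 unpaired electrons.

4 unpaired electrons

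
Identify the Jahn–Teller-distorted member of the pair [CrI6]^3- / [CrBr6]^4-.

[CrI6]^3-: Summing ligand charges against the −3 overall charge gives an oxidation state of +3 for chromium. Group 6 minus oxidation state 3 gives a d³ configuration. The d³ configuration leaves the e_g set evenly filled (or empty) — no strong Jahn–Teller driving force.
[CrBr6]^4-: Summing ligand charges against the −4 overall charge gives an oxidation state of +2 for chromium. Group 6 minus oxidation state 2 gives a d⁴ configuration. Bromide is a weak-field ligand for a first-row metal, so the complex is high-spin. The t₂g³e_g¹ (high-spin) configuration has an unevenly filled e_g set; the Jahn–Teller theorem predicts a tetragonal distortion (typically axial elongation) to lift the degeneracy.

[CrBr6]^4-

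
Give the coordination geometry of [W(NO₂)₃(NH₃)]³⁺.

Ligand charges: each nitro (N-bound nitrite) is −1; ammonia is neutral. With an overall charge of +3 the tungsten centre must be in the +6 oxidation state.
Tungsten is a group-6 element; W(VI) is therefore d⁰.
Coordination number: 4.
A d⁰ ion has no crystal-field stabilisation preference between square planar and tetrahedral, so four ligands adopt the sterically favoured tetrahedral geometry.

tetrahedral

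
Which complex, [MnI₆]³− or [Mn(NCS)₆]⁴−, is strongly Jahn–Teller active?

[MnI₆]³−: Ligand charges: each iodide is −1. With an overall charge of −3 the manganese centre must be in the +3 oxidation state. Manganese is a group-7 element; Mn(III) is therefore d⁴. Iodide is a weak-field ligand for a first-row metal, so the complex is high-spin. The t₂g³e_g¹ (high-spin) configuration has an unevenly filled e_g set; the Jahn–Teller theorem predicts a tetragonal distortion (typically axial elongation) to lift the degeneracy.
[Mn(NCS)₆]⁴−: Summing ligand charges against the −4 overall charge gives an oxidation state of +2 for manganese. Group 7 minus oxidation state 2 gives a d⁵ configuration. Isothiocyanate is a weak-field ligand for a first-row metal, so the complex is high-spin. The d⁵ configuration leaves the e_g set evenly filled (or empty) — no strong Jahn–Teller driving force.

[MnI₆]³−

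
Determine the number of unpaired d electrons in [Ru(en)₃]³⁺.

1 unpaired electron

Ligand charges: ethylenediamine is neutral. With an overall charge of +3 the ruthenium centre must be in the +3 oxidation state.
Ruthenium is a group-8 element; Ru(III) is therefore d⁵.
Counting donor atoms: 3×ethylenediamine (bidentate) → 6 donors. Coordination number = 6.
The spin state decides the count: a 4d ion has a large Δₒ and is invariably low-spin.
An octahedral low-spin d⁵ ion is t₂g⁵e_g⁰, giving 1 unpaired electron.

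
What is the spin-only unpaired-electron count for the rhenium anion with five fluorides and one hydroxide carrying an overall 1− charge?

2

Summing ligand charges against the −1 overall charge gives an oxidation state of +5 for rhenium.
Group 7 minus oxidation state 5 gives a d² configuration.
In an octahedral field the d² configuration is t₂g²e_g⁰ (only one arrangement possible), giving 2 unpaired electrons.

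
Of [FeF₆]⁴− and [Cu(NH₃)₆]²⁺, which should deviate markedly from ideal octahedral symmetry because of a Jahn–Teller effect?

[FeF₆]⁴−: Ligand charges: each fluoride is −1. With an overall charge of −4 the iron centre must be in the +2 oxidation state. Iron is a group-8 element; Fe(II) is therefore d⁶. Fluoride is a weak-field ligand for a first-row metal, so the complex is high-spin. The d⁶ configuration leaves the e_g set evenly filled (or empty) — no strong Jahn–Teller driving force.
[Cu(NH₃)₆]²⁺: Ammonia is neutral; balancing the +2 overall charge requires Cu(II). Group 11 minus oxidation state 2 gives a d⁹ configuration. The t₂g⁶e_g³ configuration has an unevenly filled e_g set; the Jahn–Teller theorem predicts a tetragonal distortion (typically axial elongation) to lift the degeneracy.

[Cu(NH₃)₆]²⁺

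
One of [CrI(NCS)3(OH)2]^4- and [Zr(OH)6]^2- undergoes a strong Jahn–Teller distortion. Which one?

[CrI(NCS)3(OH)2]^4-: Each iodide is −1; each isothiocyanate is −1; each hydroxide is −1; balancing the −4 overall charge requires Cr(II). Cr sits in group 6, so the d-electron count is 6 − 2 = 4. Hydroxide, iodide, and isothiocyanate are weak-field ligands for a first-row metal, so the complex is high-spin. The t₂g³e_g¹ (high-spin) configuration has an unevenly filled e_g set; the Jahn–Teller theorem predicts a tetragonal distortion (typically axial elongation) to lift the degeneracy.
[Zr(OH)6]^2-: Summing ligand charges against the −2 overall charge gives an oxidation state of +4 for zirconium. Group 4 minus oxidation state 4 gives a d⁰ configuration. The d⁰ configuration leaves the e_g set evenly filled (or empty) — no strong Jahn–Teller driving force.

[CrI(NCS)3(OH)2]^4-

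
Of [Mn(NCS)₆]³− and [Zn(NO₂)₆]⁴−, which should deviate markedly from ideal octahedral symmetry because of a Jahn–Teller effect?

[Mn(NCS)₆]³−

[Mn(NCS)₆]³−: Ligand charges: each isothiocyanate is −1. With an overall charge of −3 the manganese centre must be in the +3 oxidation state. Manganese is a group-7 element; Mn(III) is therefore d⁴. Isothiocyanate is a weak-field ligand for a first-row metal, so the complex is high-spin. The t₂g³e_g¹ (high-spin) configuration has an unevenly filled e_g set; the Jahn–Teller theorem predicts a tetragonal distortion (typically axial elongation) to lift the degeneracy.
[Zn(NO₂)₆]⁴−: Ligand charges: each nitro (N-bound nitrite) is −1. With an overall charge of −4 the zinc centre must be in the +2 oxidation state. Zn sits in group 12, so the d-electron count is 12 − 2 = 10. The d¹⁰ configuration leaves the e_g set evenly filled (or empty) — no strong Jahn–Teller driving force.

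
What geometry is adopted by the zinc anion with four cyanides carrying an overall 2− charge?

Ligand charges: each cyanide is −1. With an overall charge of −2 the zinc centre must be in the +2 oxidation state.
Zinc is a group-12 element; Zn(II) is therefore d¹⁰.
With 4 monodentate ligands the coordination number is 4.
A d¹⁰ ion has no crystal-field stabilisation preference between square planar and tetrahedral, so four ligands adopt the sterically favoured tetrahedral geometry.

tetrahedral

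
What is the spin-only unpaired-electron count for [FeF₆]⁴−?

Ligand charges: each fluoride is −1. With an overall charge of −4 the iron centre must be in the +2 oxidation state.
Fe sits in group 8, so the d-electron count is 8 − 2 = 6.
The spin state decides the count: Fluoride is a weak-field ligand for a first-row metal, so the complex is high-spin.
An octahedral high-spin d⁶ ion is t₂g⁴e_g², giving 4 unpaired electrons.

4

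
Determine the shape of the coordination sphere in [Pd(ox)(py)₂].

Each oxalate is −2; pyridine is neutral; balancing the 0 overall charge requires Pd(II).
Group 10 minus oxidation state 2 gives a d⁸ configuration.
Counting donor atoms: 1×oxalate (bidentate) → 2 donors; 2×pyridine (monodentate) → 2 donors. Coordination number = 4.
A 4d d⁸ ion has a large crystal-field splitting; square planar leaves the high-energy d_{x²−y²} orbital empty and maximises CFSE.

square planar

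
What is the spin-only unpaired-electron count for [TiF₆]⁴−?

2 unpaired electrons

Ligand charges: each fluoride is −1. With an overall charge of −4 the titanium centre must be in the +2 oxidation state.
Titanium is a group-4 element; Ti(II) is therefore d².
In an octahedral field the d² configuration is t₂g²e_g⁰ (only one arrangement possible), giving 2 unpaired electrons.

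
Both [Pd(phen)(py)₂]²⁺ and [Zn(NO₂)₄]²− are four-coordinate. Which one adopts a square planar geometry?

[Pd(phen)(py)₂]²⁺

For [Pd(phen)(py)₂]²⁺: 1,10-phenanthroline is neutral; pyridine is neutral; balancing the +2 overall charge requires Pd(II). Palladium is a group-10 element; Pd(II) is therefore d⁸. A 4d d⁸ ion has a large crystal-field splitting; square planar leaves the high-energy d_{x²−y²} orbital empty and maximises CFSE. → square planar.
For [Zn(NO₂)₄]²−: Each nitro (N-bound nitrite) is −1; balancing the −2 overall charge requires Zn(II). Zn sits in group 12, so the d-electron count is 12 − 2 = 10. A d¹⁰ ion has no crystal-field stabilisation preference between square planar and tetrahedral, so four ligands adopt the sterically favoured tetrahedral geometry. → tetrahedral.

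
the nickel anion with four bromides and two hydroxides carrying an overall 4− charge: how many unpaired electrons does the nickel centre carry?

2 unpaired electrons

Ligand charges: each bromide is −1; each hydroxide is −1. With an overall charge of −4 the nickel centre must be in the +2 oxidation state.
Nickel is a group-10 element; Ni(II) is therefore d⁸.
In an octahedral field the d⁸ configuration is t₂g⁶e_g² (only one arrangement possible), giving 2 unpaired electrons.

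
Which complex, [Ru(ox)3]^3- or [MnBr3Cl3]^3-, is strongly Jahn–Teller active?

[Ru(ox)3]^3-: Each oxalate is −2; balancing the −3 overall charge requires Ru(III). Ruthenium is a group-8 element; Ru(III) is therefore d⁵. A 4d ion has a large Δₒ and is invariably low-spin. The d⁵ configuration leaves the e_g set evenly filled (or empty) — no strong Jahn–Teller driving force.
[MnBr3Cl3]^3-: Summing ligand charges against the −3 overall charge gives an oxidation state of +3 for manganese. Manganese is a group-7 element; Mn(III) is therefore d⁴. Bromide and chloride are weak-field ligands for a first-row metal, so the complex is high-spin. The t₂g³e_g¹ (high-spin) configuration has an unevenly filled e_g set; the Jahn–Teller theorem predicts a tetragonal distortion (typically axial elongation) to lift the degeneracy.

[MnBr3Cl3]^3-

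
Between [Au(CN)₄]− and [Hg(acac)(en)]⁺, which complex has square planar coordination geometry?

[Au(CN)₄]−

For [Au(CN)₄]−: Each cyanide is −1; balancing the −1 overall charge requires Au(III). Gold is a group-11 element; Au(III) is therefore d⁸. A 5d d⁸ ion has a large crystal-field splitting; square planar leaves the high-energy d_{x²−y²} orbital empty and maximises CFSE. → square planar.
For [Hg(acac)(en)]⁺: Each acetylacetonate is −1; ethylenediamine is neutral; balancing the +1 overall charge requires Hg(II). Hg sits in group 12, so the d-electron count is 12 − 2 = 10. A d¹⁰ ion has no crystal-field stabilisation preference between square planar and tetrahedral, so four ligands adopt the sterically favoured tetrahedral geometry. → tetrahedral.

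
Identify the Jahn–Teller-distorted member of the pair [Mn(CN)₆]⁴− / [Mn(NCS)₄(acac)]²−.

[Mn(CN)₆]⁴−: Ligand charges: each cyanide is −1. With an overall charge of −4 the manganese centre must be in the +2 oxidation state. Mn sits in group 7, so the d-electron count is 7 − 2 = 5. Cyanide is a strong-field ligand (high in the spectrochemical series) for a first-row metal, so the complex is low-spin. The d⁵ configuration leaves the e_g set evenly filled (or empty) — no strong Jahn–Teller driving force.
[Mn(NCS)₄(acac)]²−: Each isothiocyanate is −1; each acetylacetonate is −1; balancing the −2 overall charge requires Mn(III). Mn sits in group 7, so the d-electron count is 7 − 3 = 4. Acetylacetonate and isothiocyanate are weak-field ligands for a first-row metal, so the complex is high-spin. The t₂g³e_g¹ (high-spin) configuration has an unevenly filled e_g set; the Jahn–Teller theorem predicts a tetragonal distortion (typically axial elongation) to lift the degeneracy.

[Mn(NCS)₄(acac)]²−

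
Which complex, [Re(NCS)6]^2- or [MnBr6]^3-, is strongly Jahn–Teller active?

[Re(NCS)6]^2-: Summing ligand charges against the −2 overall charge gives an oxidation state of +4 for rhenium. Re sits in group 7, so the d-electron count is 7 − 4 = 3. The d³ configuration leaves the e_g set evenly filled (or empty) — no strong Jahn–Teller driving force.
[MnBr6]^3-: Each bromide is −1; balancing the −3 overall charge requires Mn(III). Mn sits in group 7, so the d-electron count is 7 − 3 = 4. Bromide is a weak-field ligand for a first-row metal, so the complex is high-spin. The t₂g³e_g¹ (high-spin) configuration has an unevenly filled e_g set; the Jahn–Teller theorem predicts a tetragonal distortion (typically axial elongation) to lift the degeneracy.

[MnBr6]^3-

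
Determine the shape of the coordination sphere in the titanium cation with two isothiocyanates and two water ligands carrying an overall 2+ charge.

Summing ligand charges against the +2 overall charge gives an oxidation state of +4 for titanium.
Titanium is a group-4 element; Ti(IV) is therefore d⁰.
With 4 monodentate ligands the coordination number is 4.
A d⁰ ion has no crystal-field stabilisation preference between square planar and tetrahedral, so four ligands adopt the sterically favoured tetrahedral geometry.

tetrahedral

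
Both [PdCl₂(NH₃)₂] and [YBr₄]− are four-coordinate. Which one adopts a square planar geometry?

For [PdCl₂(NH₃)₂]: Summing ligand charges against the 0 overall charge gives an oxidation state of +2 for palladium. Palladium is a group-10 element; Pd(II) is therefore d⁸. A 4d d⁸ ion has a large crystal-field splitting; square planar leaves the high-energy d_{x²−y²} orbital empty and maximises CFSE. → square planar.
For [YBr₄]−: Ligand charges: each bromide is −1. With an overall charge of −1 the yttrium centre must be in the +3 oxidation state. Yttrium is a group-3 element; Y(III) is therefore d⁰. A d⁰ ion has no crystal-field stabilisation preference between square planar and tetrahedral, so four ligands adopt the sterically favoured tetrahedral geometry. → tetrahedral.

[PdCl₂(NH₃)₂]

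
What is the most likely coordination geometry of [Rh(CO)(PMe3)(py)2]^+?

Summing ligand charges against the +1 overall charge gives an oxidation state of +1 for rhodium.
Rhodium is a group-9 element; Rh(I) is therefore d⁸.
Coordination number: 4.
A 4d d⁸ ion has a large crystal-field splitting; square planar leaves the high-energy d_{x²−y²} orbital empty and maximises CFSE.

square planar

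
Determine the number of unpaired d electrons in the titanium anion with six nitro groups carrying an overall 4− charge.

2

Each nitro (N-bound nitrite) is −1; balancing the −4 overall charge requires Ti(II).
Ti sits in group 4, so the d-electron count is 4 − 2 = 2.
In an octahedral field the d² configuration is t₂g²e_g⁰ (only one arrangement possible), giving 2 unpaired electrons.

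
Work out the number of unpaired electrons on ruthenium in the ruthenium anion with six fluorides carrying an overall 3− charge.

1 unpaired electron

Summing ligand charges against the −3 overall charge gives an oxidation state of +3 for ruthenium.
Ru sits in group 8, so the d-electron count is 8 − 3 = 5.
The spin state decides the count: a 4d ion has a large Δₒ and is invariably low-spin.
An octahedral low-spin d⁵ ion is t₂g⁵e_g⁰, giving 1 unpaired electron.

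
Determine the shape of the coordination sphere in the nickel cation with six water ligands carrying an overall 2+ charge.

Summing ligand charges against the +2 overall charge gives an oxidation state of +2 for nickel.
Nickel is a group-10 element; Ni(II) is therefore d⁸.
With 6 monodentate ligands the coordination number is 6.
Six donors around a single metal centre give an octahedral coordination sphere.

octahedral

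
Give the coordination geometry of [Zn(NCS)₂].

Each isothiocyanate is −1; balancing the 0 overall charge requires Zn(II).
Zinc is a group-12 element; Zn(II) is therefore d¹⁰.
Coordination number: 2.
A d¹⁰ ion with only two ligands adopts a linear arrangement (sp hybridisation; no CFSE preference).

linear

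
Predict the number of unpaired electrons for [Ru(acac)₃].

1

Ligand charges: each acetylacetonate is −1. With an overall charge of 0 the ruthenium centre must be in the +3 oxidation state.
Ru sits in group 8, so the d-electron count is 8 − 3 = 5.
Counting donor atoms: 3×acetylacetonate (bidentate) → 6 donors. Coordination number = 6.
The spin state decides the count: a 4d ion has a large Δₒ and is invariably low-spin.
An octahedral low-spin d⁵ ion is t₂g⁵e_g⁰, giving 1 unpaired electron.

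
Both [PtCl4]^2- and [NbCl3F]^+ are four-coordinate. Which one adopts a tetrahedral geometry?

[NbCl3F]^+

For [PtCl4]^2-: Summing ligand charges against the −2 overall charge gives an oxidation state of +2 for platinum. Pt sits in group 10, so the d-electron count is 10 − 2 = 8. A 5d d⁸ ion has a large crystal-field splitting; square planar leaves the high-energy d_{x²−y²} orbital empty and maximises CFSE. → square planar.
For [NbCl3F]^+: Ligand charges: each chloride is −1; each fluoride is −1. With an overall charge of +1 the niobium centre must be in the +5 oxidation state. Niobium is a group-5 element; Nb(V) is therefore d⁰. A d⁰ ion has no crystal-field stabilisation preference between square planar and tetrahedral, so four ligands adopt the sterically favoured tetrahedral geometry. → tetrahedral.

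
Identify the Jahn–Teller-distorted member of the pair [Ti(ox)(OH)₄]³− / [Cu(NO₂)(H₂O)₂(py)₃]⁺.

[Cu(NO₂)(H₂O)₂(py)₃]⁺

[Ti(ox)(OH)₄]³−: Summing ligand charges against the −3 overall charge gives an oxidation state of +3 for titanium. Ti sits in group 4, so the d-electron count is 4 − 3 = 1. The d¹ configuration leaves the e_g set evenly filled (or empty) — no strong Jahn–Teller driving force.
[Cu(NO₂)(H₂O)₂(py)₃]⁺: Each nitro (N-bound nitrite) is −1; water is neutral; pyridine is neutral; balancing the +1 overall charge requires Cu(II). Cu sits in group 11, so the d-electron count is 11 − 2 = 9. The t₂g⁶e_g³ configuration has an unevenly filled e_g set; the Jahn–Teller theorem predicts a tetragonal distortion (typically axial elongation) to lift the degeneracy.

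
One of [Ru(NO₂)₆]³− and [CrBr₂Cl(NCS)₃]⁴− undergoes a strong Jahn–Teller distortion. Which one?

[CrBr₂Cl(NCS)₃]⁴−

[Ru(NO₂)₆]³−: Ligand charges: each nitro (N-bound nitrite) is −1. With an overall charge of −3 the ruthenium centre must be in the +3 oxidation state. Ru sits in group 8, so the d-electron count is 8 − 3 = 5. A 4d ion has a large Δₒ and is invariably low-spin. The d⁵ configuration leaves the e_g set evenly filled (or empty) — no strong Jahn–Teller driving force.
[CrBr₂Cl(NCS)₃]⁴−: Each bromide is −1; each chloride is −1; each isothiocyanate is −1; balancing the −4 overall charge requires Cr(II). Cr sits in group 6, so the d-electron count is 6 − 2 = 4. Bromide, chloride, and isothiocyanate are weak-field ligands for a first-row metal, so the complex is high-spin. The t₂g³e_g¹ (high-spin) configuration has an unevenly filled e_g set; the Jahn–Teller theorem predicts a tetragonal distortion (typically axial elongation) to lift the degeneracy.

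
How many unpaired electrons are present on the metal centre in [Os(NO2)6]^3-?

1

Ligand charges: each nitro (N-bound nitrite) is −1. With an overall charge of −3 the osmium centre must be in the +3 oxidation state.
Osmium is a group-8 element; Os(III) is therefore d⁵.
The spin state decides the count: a 5d ion has a large Δₒ and is invariably low-spin.
An octahedral low-spin d⁵ ion is t₂g⁵e_g⁰, giving 1 unpaired electron.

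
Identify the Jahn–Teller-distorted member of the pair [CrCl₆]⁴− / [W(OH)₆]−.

[CrCl₆]⁴−

[CrCl₆]⁴−: Summing ligand charges against the −4 overall charge gives an oxidation state of +2 for chromium. Group 6 minus oxidation state 2 gives a d⁴ configuration. Chloride is a weak-field ligand for a first-row metal, so the complex is high-spin. The t₂g³e_g¹ (high-spin) configuration has an unevenly filled e_g set; the Jahn–Teller theorem predicts a tetragonal distortion (typically axial elongation) to lift the degeneracy.
[W(OH)₆]−: Ligand charges: each hydroxide is −1. With an overall charge of −1 the tungsten centre must be in the +5 oxidation state. W sits in group 6, so the d-electron count is 6 − 5 = 1. The d¹ configuration leaves the e_g set evenly filled (or empty) — no strong Jahn–Teller driving force.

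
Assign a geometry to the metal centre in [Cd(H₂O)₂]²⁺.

Summing ligand charges against the +2 overall charge gives an oxidation state of +2 for cadmium.
Group 12 minus oxidation state 2 gives a d¹⁰ configuration.
With 2 monodentate ligands the coordination number is 2.
A d¹⁰ ion with only two ligands adopts a linear arrangement (sp hybridisation; no CFSE preference).

linear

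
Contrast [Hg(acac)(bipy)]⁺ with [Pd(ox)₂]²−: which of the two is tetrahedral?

[Hg(acac)(bipy)]⁺

For [Hg(acac)(bipy)]⁺: Summing ligand charges against the +1 overall charge gives an oxidation state of +2 for mercury. Group 12 minus oxidation state 2 gives a d¹⁰ configuration. A d¹⁰ ion has no crystal-field stabilisation preference between square planar and tetrahedral, so four ligands adopt the sterically favoured tetrahedral geometry. → tetrahedral.
For [Pd(ox)₂]²−: Ligand charges: each oxalate is −2. With an overall charge of −2 the palladium centre must be in the +2 oxidation state. Pd sits in group 10, so the d-electron count is 10 − 2 = 8. A 4d d⁸ ion has a large crystal-field splitting; square planar leaves the high-energy d_{x²−y²} orbital empty and maximises CFSE. → square planar.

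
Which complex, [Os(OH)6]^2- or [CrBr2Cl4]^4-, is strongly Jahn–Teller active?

[Os(OH)6]^2-: Ligand charges: each hydroxide is −1. With an overall charge of −2 the osmium centre must be in the +4 oxidation state. Group 8 minus oxidation state 4 gives a d⁴ configuration. A 5d ion has a large Δₒ and is invariably low-spin. The d⁴ configuration leaves the e_g set evenly filled (or empty) — no strong Jahn–Teller driving force.
[CrBr2Cl4]^4-: Ligand charges: each bromide is −1; each chloride is −1. With an overall charge of −4 the chromium centre must be in the +2 oxidation state. Cr sits in group 6, so the d-electron count is 6 − 2 = 4. Bromide and chloride are weak-field ligands for a first-row metal, so the complex is high-spin. The t₂g³e_g¹ (high-spin) configuration has an unevenly filled e_g set; the Jahn–Teller theorem predicts a tetragonal distortion (typically axial elongation) to lift the degeneracy.

[CrBr2Cl4]^4-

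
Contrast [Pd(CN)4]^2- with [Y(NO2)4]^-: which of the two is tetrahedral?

[Y(NO2)4]^-

For [Pd(CN)4]^2-: Summing ligand charges against the −2 overall charge gives an oxidation state of +2 for palladium. Pd sits in group 10, so the d-electron count is 10 − 2 = 8. A 4d d⁸ ion has a large crystal-field splitting; square planar leaves the high-energy d_{x²−y²} orbital empty and maximises CFSE. → square planar.
For [Y(NO2)4]^-: Summing ligand charges against the −1 overall charge gives an oxidation state of +3 for yttrium. Y sits in group 3, so the d-electron count is 3 − 3 = 0. A d⁰ ion has no crystal-field stabilisation preference between square planar and tetrahedral, so four ligands adopt the sterically favoured tetrahedral geometry. → tetrahedral.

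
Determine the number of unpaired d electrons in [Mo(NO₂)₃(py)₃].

3

Ligand charges: each nitro (N-bound nitrite) is −1; pyridine is neutral. With an overall charge of 0 the molybdenum centre must be in the +3 oxidation state.
Mo sits in group 6, so the d-electron count is 6 − 3 = 3.
In an octahedral field the d³ configuration is t₂g³e_g⁰ (only one arrangement possible), giving 3 unpaired electrons.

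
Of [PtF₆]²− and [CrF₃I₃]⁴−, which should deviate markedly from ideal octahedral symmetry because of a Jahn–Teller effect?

[PtF₆]²−: Summing ligand charges against the −2 overall charge gives an oxidation state of +4 for platinum. Pt sits in group 10, so the d-electron count is 10 − 4 = 6. A 5d ion has a large Δₒ and is invariably low-spin. The d⁶ configuration leaves the e_g set evenly filled (or empty) — no strong Jahn–Teller driving force.
[CrF₃I₃]⁴−: Summing ligand charges against the −4 overall charge gives an oxidation state of +2 for chromium. Cr sits in group 6, so the d-electron count is 6 − 2 = 4. Fluoride and iodide are weak-field ligands for a first-row metal, so the complex is high-spin. The t₂g³e_g¹ (high-spin) configuration has an unevenly filled e_g set; the Jahn–Teller theorem predicts a tetragonal distortion (typically axial elongation) to lift the degeneracy.

[CrF₃I₃]⁴−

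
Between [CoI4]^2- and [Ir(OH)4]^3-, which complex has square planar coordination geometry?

[Ir(OH)4]^3-

For [CoI4]^2-: Each iodide is −1; balancing the −2 overall charge requires Co(II). Co sits in group 9, so the d-electron count is 9 − 2 = 7. For a high-spin 3d d⁷ ion with weak-field ligands the small Δₜ gives little square-planar CFSE advantage, so four ligands adopt the sterically favoured tetrahedral geometry. → tetrahedral.
For [Ir(OH)4]^3-: Ligand charges: each hydroxide is −1. With an overall charge of −3 the iridium centre must be in the +1 oxidation state. Iridium is a group-9 element; Ir(I) is therefore d⁸. A 5d d⁸ ion has a large crystal-field splitting; square planar leaves the high-energy d_{x²−y²} orbital empty and maximises CFSE. → square planar.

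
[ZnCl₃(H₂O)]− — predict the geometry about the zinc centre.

Ligand charges: each chloride is −1; water is neutral. With an overall charge of −1 the zinc centre must be in the +2 oxidation state.
Zinc is a group-12 element; Zn(II) is therefore d¹⁰.
Coordination number: 4.
A d¹⁰ ion has no crystal-field stabilisation preference between square planar and tetrahedral, so four ligands adopt the sterically favoured tetrahedral geometry.

tetrahedral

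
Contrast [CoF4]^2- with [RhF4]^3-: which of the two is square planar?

For [CoF4]^2-: Summing ligand charges against the −2 overall charge gives an oxidation state of +2 for cobalt. Cobalt is a group-9 element; Co(II) is therefore d⁷. For a high-spin 3d d⁷ ion with weak-field ligands the small Δₜ gives little square-planar CFSE advantage, so four ligands adopt the sterically favoured tetrahedral geometry. → tetrahedral.
For [RhF4]^3-: Ligand charges: each fluoride is −1. With an overall charge of −3 the rhodium centre must be in the +1 oxidation state. Rhodium is a group-9 element; Rh(I) is therefore d⁸. A 4d d⁸ ion has a large crystal-field splitting; square planar leaves the high-energy d_{x²−y²} orbital empty and maximises CFSE. → square planar.

[RhF4]^3-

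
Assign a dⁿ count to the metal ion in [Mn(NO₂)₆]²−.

d³

Ligand charges: each nitro (N-bound nitrite) is −1. With an overall charge of −2 the manganese centre must be in the +4 oxidation state.
Manganese is a group-7 element; Mn(IV) is therefore d³.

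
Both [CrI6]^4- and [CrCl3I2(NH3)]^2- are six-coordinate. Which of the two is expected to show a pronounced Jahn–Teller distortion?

[CrI6]^4-

[CrI6]^4-: Summing ligand charges against the −4 overall charge gives an oxidation state of +2 for chromium. Group 6 minus oxidation state 2 gives a d⁴ configuration. Iodide is a weak-field ligand for a first-row metal, so the complex is high-spin. The t₂g³e_g¹ (high-spin) configuration has an unevenly filled e_g set; the Jahn–Teller theorem predicts a tetragonal distortion (typically axial elongation) to lift the degeneracy.
[CrCl3I2(NH3)]^2-: Summing ligand charges against the −2 overall charge gives an oxidation state of +3 for chromium. Chromium is a group-6 element; Cr(III) is therefore d³. The d³ configuration leaves the e_g set evenly filled (or empty) — no strong Jahn–Teller driving force.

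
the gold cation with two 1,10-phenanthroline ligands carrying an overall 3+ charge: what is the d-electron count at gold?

d8

Summing ligand charges against the +3 overall charge gives an oxidation state of +3 for gold.
Gold is a group-11 element; Au(III) is therefore d⁸.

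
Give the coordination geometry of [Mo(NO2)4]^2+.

tetrahedral

Each nitro (N-bound nitrite) is −1; balancing the +2 overall charge requires Mo(VI).
Mo sits in group 6, so the d-electron count is 6 − 6 = 0.
Coordination number: 4.
A d⁰ ion has no crystal-field stabilisation preference between square planar and tetrahedral, so four ligands adopt the sterically favoured tetrahedral geometry.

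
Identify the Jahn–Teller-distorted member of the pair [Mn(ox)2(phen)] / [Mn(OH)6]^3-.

[Mn(OH)6]^3-

[Mn(ox)2(phen)]: Ligand charges: each oxalate is −2; 1,10-phenanthroline is neutral. With an overall charge of 0 the manganese centre must be in the +4 oxidation state. Manganese is a group-7 element; Mn(IV) is therefore d³. The d³ configuration leaves the e_g set evenly filled (or empty) — no strong Jahn–Teller driving force.
[Mn(OH)6]^3-: Ligand charges: each hydroxide is −1. With an overall charge of −3 the manganese centre must be in the +3 oxidation state. Manganese is a group-7 element; Mn(III) is therefore d⁴. Hydroxide is a weak-field ligand for a first-row metal, so the complex is high-spin. The t₂g³e_g¹ (high-spin) configuration has an unevenly filled e_g set; the Jahn–Teller theorem predicts a tetragonal distortion (typically axial elongation) to lift the degeneracy.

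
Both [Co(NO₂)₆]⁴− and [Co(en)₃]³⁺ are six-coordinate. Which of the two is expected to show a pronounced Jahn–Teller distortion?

[Co(NO₂)₆]⁴−

[Co(NO₂)₆]⁴−: Each nitro (N-bound nitrite) is −1; balancing the −4 overall charge requires Co(II). Group 9 minus oxidation state 2 gives a d⁷ configuration. Nitro (N-bound nitrite) is a strong-field ligand (high in the spectrochemical series) for a first-row metal, so the complex is low-spin. The t₂g⁶e_g¹ (low-spin) configuration has an unevenly filled e_g set; the Jahn–Teller theorem predicts a tetragonal distortion (typically axial elongation) to lift the degeneracy.
[Co(en)₃]³⁺: Ethylenediamine is neutral; balancing the +3 overall charge requires Co(III). Cobalt is a group-9 element; Co(III) is therefore d⁶. Co(III) has an exceptionally large octahedral splitting and is low-spin with essentially every ligand except fluoride. The d⁶ configuration leaves the e_g set evenly filled (or empty) — no strong Jahn–Teller driving force.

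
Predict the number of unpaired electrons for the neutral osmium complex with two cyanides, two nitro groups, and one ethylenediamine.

Summing ligand charges against the 0 overall charge gives an oxidation state of +4 for osmium.
Os sits in group 8, so the d-electron count is 8 − 4 = 4.
Counting donor atoms: 2×cyanide (monodentate) → 2 donors; 2×nitro (N-bound nitrite) (monodentate) → 2 donors; 1×ethylenediamine (bidentate) → 2 donors. Coordination number = 6.
The spin state decides the count: a 5d ion has a large Δₒ and is invariably low-spin.
An octahedral low-spin d⁴ ion is t₂g⁴e_g⁰, giving 2 unpaired electrons.

2 unpaired electrons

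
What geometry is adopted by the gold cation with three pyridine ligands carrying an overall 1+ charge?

Pyridine is neutral; balancing the +1 overall charge requires Au(I).
Group 11 minus oxidation state 1 gives a d¹⁰ configuration.
Coordination number: 3.
Three ligands around a d¹⁰ centre minimise repulsion in a trigonal-planar arrangement.

trigonal planar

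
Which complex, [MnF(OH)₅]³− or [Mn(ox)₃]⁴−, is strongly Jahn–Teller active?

[MnF(OH)₅]³−

[MnF(OH)₅]³−: Ligand charges: each fluoride is −1; each hydroxide is −1. With an overall charge of −3 the manganese centre must be in the +3 oxidation state. Manganese is a group-7 element; Mn(III) is therefore d⁴. Fluoride and hydroxide are weak-field ligands for a first-row metal, so the complex is high-spin. The t₂g³e_g¹ (high-spin) configuration has an unevenly filled e_g set; the Jahn–Teller theorem predicts a tetragonal distortion (typically axial elongation) to lift the degeneracy.
[Mn(ox)₃]⁴−: Summing ligand charges against the −4 overall charge gives an oxidation state of +2 for manganese. Manganese is a group-7 element; Mn(II) is therefore d⁵. Oxalate is a weak-field ligand for a first-row metal, so the complex is high-spin. The d⁵ configuration leaves the e_g set evenly filled (or empty) — no strong Jahn–Teller driving force.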